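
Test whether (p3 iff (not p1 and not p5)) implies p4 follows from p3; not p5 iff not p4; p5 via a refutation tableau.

Yes

Initial set: {p3; (not p5 iff not p4); p5; not ((p3 iff (not p1 and not p5)) implies p4)}.
not ((p3 iff (not p1 and not p5)) implies p4): α-rule — add (p3 iff (not p1 and not p5)), not p4.
(not p5 iff not p4): β-rule — branch into not p5, not p4  //  not not p5, not not p4.
  branch 1 (add not p5, not p4):
    × closes — contains both p5 and not p5.
  branch 2 (add not not p5, not not p4):
    × closes — contains both p4 and not p4.
All 2 branches close.
Every branch closed, so the premises entail the conclusion.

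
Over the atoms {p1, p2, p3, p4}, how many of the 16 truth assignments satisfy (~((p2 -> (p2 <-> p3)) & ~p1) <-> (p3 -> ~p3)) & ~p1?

Initial set: {((~((p2 -> (p2 <-> p3)) & ~p1) <-> (p3 -> ~p3)) & ~p1)}.
((~((p2 -> (p2 <-> p3)) & ~p1) <-> (p3 -> ~p3)) & ~p1): α-rule — add (~((p2 -> (p2 <-> p3)) & ~p1) <-> (p3 -> ~p3)), ~p1.
(~((p2 -> (p2 <-> p3)) & ~p1) <-> (p3 -> ~p3)): β-rule — branch into ~((p2 -> (p2 <-> p3)) & ~p1), (p3 -> ~p3)  //  ~~((p2 -> (p2 <-> p3)) & ~p1), ~(p3 -> ~p3).
  branch 1 (add ~((p2 -> (p2 <-> p3)) & ~p1), (p3 -> ~p3)):
    ~((p2 -> (p2 <-> p3)) & ~p1): β-rule — branch into ~(p2 -> (p2 <-> p3))  //  ~~p1.
      branch 1.1 (add ~(p2 -> (p2 <-> p3))):
        ~(p2 -> (p2 <-> p3)): α-rule — add p2, ~(p2 <-> p3).
        (p3 -> ~p3): β-rule — branch into ~p3  //  ~p3.
          branch 1.1.1 (add ~p3):
            ~(p2 <-> p3): β-rule — branch into p2, ~p3  //  ~p2, p3.
              branch 1.1.1.1 (add p2, ~p3):
                ○ open, literals {p1=F, p2=T, p3=F}.
              branch 1.1.1.2 (add ~p2, p3):
                × closes — contains both p2 and ~p2.
          branch 1.1.2 (add ~p3):
            ~(p2 <-> p3): β-rule — branch into p2, ~p3  //  ~p2, p3.
              branch 1.1.2.1 (add p2, ~p3):
                ○ open, literals {p1=F, p2=T, p3=F}.
              branch 1.1.2.2 (add ~p2, p3):
                × closes — contains both p2 and ~p2.
      branch 1.2 (add ~~p1):
        × closes — contains both p1 and ~p1.
  branch 2 (add ~~((p2 -> (p2 <-> p3)) & ~p1), ~(p3 -> ~p3)):
    ~~((p2 -> (p2 <-> p3)) & ~p1): α-rule — add (p2 -> (p2 <-> p3)), ~p1.
    ~(p3 -> ~p3): α-rule — add p3, ~~p3.
    (p2 -> (p2 <-> p3)): β-rule — branch into ~p2  //  (p2 <-> p3).
      branch 2.1 (add ~p2):
        ○ open, literals {p1=F, p2=F, p3=T}.
      branch 2.2 (add (p2 <-> p3)):
        (p2 <-> p3): β-rule — branch into p2, p3  //  ~p2, ~p3.
          branch 2.2.1 (add p2, p3):
            ○ open, literals {p1=F, p2=T, p3=T}.
          branch 2.2.2 (add ~p2, ~p3):
            × closes — contains both p3 and ~p3.
4 branches closed, 4 open.
Each open branch fixes some atoms; the unmentioned ones are free. Counting distinct full assignments: branch {p1=F, p2=T, p3=F} (p4) contributes 2 new; branch {p1=F, p2=T, p3=F} (p4) contributes 0 new; branch {p1=F, p2=F, p3=T} (p4) contributes 2 new; branch {p1=F, p2=T, p3=T} (p4) contributes 2 new. Total: 6.

6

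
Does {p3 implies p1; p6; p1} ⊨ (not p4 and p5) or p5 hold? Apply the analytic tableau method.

Initial set: {T (p3 implies p1); T p6; T p1; F ((not p4 and p5) or p5)}.
F ((not p4 and p5) or p5): α-rule — add F (not p4 and p5), F p5.
T (p3 implies p1): β-rule — branch into F p3  //  T p1.
  branch 1 (add F p3):
    F (not p4 and p5): β-rule — branch into F not p4  //  F p5.
      branch 1.1 (add F not p4):
        ○ open, literals {p1=1, p3=0, p4=1, p5=0, p6=1}.
      branch 1.2 (add F p5):
        ○ open, literals {p1=1, p3=0, p5=0, p6=1}.
  branch 2 (add T p1):
    F (not p4 and p5): β-rule — branch into F not p4  //  F p5.
      branch 2.1 (add F not p4):
        ○ open, literals {p1=1, p4=1, p5=0, p6=1}.
      branch 2.2 (add F p5):
        ○ open, literals {p1=1, p5=0, p6=1}.
0 branches closed, 4 open.
An open branch gives a countermodel: p1=1, p3=0, p4=1, p5=0, p6=1 (unmentioned atoms arbitrary); the premises hold there but the conclusion fails.

No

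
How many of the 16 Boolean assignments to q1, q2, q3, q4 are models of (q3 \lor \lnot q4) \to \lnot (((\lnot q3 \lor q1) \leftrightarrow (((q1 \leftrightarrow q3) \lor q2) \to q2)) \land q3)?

Initial set: {((q3 \lor \lnot q4) \to \lnot (((\lnot q3 \lor q1) \leftrightarrow (((q1 \leftrightarrow q3) \lor q2) \to q2)) \land q3))}.
((q3 \lor \lnot q4) \to \lnot (((\lnot q3 \lor q1) \leftrightarrow (((q1 \leftrightarrow q3) \lor q2) \to q2)) \land q3)): β-rule — branch into \lnot (q3 \lor \lnot q4)  //  \lnot (((\lnot q3 \lor q1) \leftrightarrow (((q1 \leftrightarrow q3) \lor q2) \to q2)) \land q3).
  branch 1 (add \lnot (q3 \lor \lnot q4)):
    \lnot (q3 \lor \lnot q4): α-rule — add \lnot q3, \lnot \lnot q4.
    ○ open, literals {q3=0, q4=1}.
  branch 2 (add \lnot (((\lnot q3 \lor q1) \leftrightarrow (((q1 \leftrightarrow q3) \lor q2) \to q2)) \land q3)):
    \lnot (((\lnot q3 \lor q1) \leftrightarrow (((q1 \leftrightarrow q3) \lor q2) \to q2)) \land q3): β-rule — branch into \lnot ((\lnot q3 \lor q1) \leftrightarrow (((q1 \leftrightarrow q3) \lor q2) \to q2))  //  \lnot q3.
      branch 2.1 (add \lnot ((\lnot q3 \lor q1) \leftrightarrow (((q1 \leftrightarrow q3) \lor q2) \to q2))):
        \lnot ((\lnot q3 \lor q1) \leftrightarrow (((q1 \leftrightarrow q3) \lor q2) \to q2)): β-rule — branch into (\lnot q3 \lor q1), \lnot (((q1 \leftrightarrow q3) \lor q2) \to q2)  //  \lnot (\lnot q3 \lor q1), (((q1 \leftrightarrow q3) \lor q2) \to q2).
          branch 2.1.1 (add (\lnot q3 \lor q1), \lnot (((q1 \leftrightarrow q3) \lor q2) \to q2)):
            \lnot (((q1 \leftrightarrow q3) \lor q2) \to q2): α-rule — add ((q1 \leftrightarrow q3) \lor q2), \lnot q2.
            (\lnot q3 \lor q1): β-rule — branch into \lnot q3  //  q1.
              branch 2.1.1.1 (add \lnot q3):
                ((q1 \leftrightarrow q3) \lor q2): β-rule — branch into (q1 \leftrightarrow q3)  //  q2.
                  branch 2.1.1.1.1 (add (q1 \leftrightarrow q3)):
                    (q1 \leftrightarrow q3): β-rule — branch into q1, q3  //  \lnot q1, \lnot q3.
                      branch 2.1.1.1.1.1 (add q1, q3):
                        × closes — contains both q3 and \lnot q3.
                      branch 2.1.1.1.1.2 (add \lnot q1, \lnot q3):
                        ○ open, literals {q1=0, q2=0, q3=0}.
                  branch 2.1.1.1.2 (add q2):
                    × closes — contains both q2 and \lnot q2.
              branch 2.1.1.2 (add q1):
                ((q1 \leftrightarrow q3) \lor q2): β-rule — branch into (q1 \leftrightarrow q3)  //  q2.
                  branch 2.1.1.2.1 (add (q1 \leftrightarrow q3)):
                    (q1 \leftrightarrow q3): β-rule — branch into q1, q3  //  \lnot q1, \lnot q3.
                      branch 2.1.1.2.1.1 (add q1, q3):
                        ○ open, literals {q1=1, q2=0, q3=1}.
                      branch 2.1.1.2.1.2 (add \lnot q1, \lnot q3):
                        × closes — contains both q1 and \lnot q1.
                  branch 2.1.1.2.2 (add q2):
                    × closes — contains both q2 and \lnot q2.
          branch 2.1.2 (add \lnot (\lnot q3 \lor q1), (((q1 \leftrightarrow q3) \lor q2) \to q2)):
            \lnot (\lnot q3 \lor q1): α-rule — add \lnot \lnot q3, \lnot q1.
            (((q1 \leftrightarrow q3) \lor q2) \to q2): β-rule — branch into \lnot ((q1 \leftrightarrow q3) \lor q2)  //  q2.
              branch 2.1.2.1 (add \lnot ((q1 \leftrightarrow q3) \lor q2)):
                \lnot ((q1 \leftrightarrow q3) \lor q2): α-rule — add \lnot (q1 \leftrightarrow q3), \lnot q2.
                \lnot (q1 \leftrightarrow q3): β-rule — branch into q1, \lnot q3  //  \lnot q1, q3.
                  branch 2.1.2.1.1 (add q1, \lnot q3):
                    × closes — contains both q1 and \lnot q1.
                  branch 2.1.2.1.2 (add \lnot q1, q3):
                    ○ open, literals {q1=0, q2=0, q3=1}.
              branch 2.1.2.2 (add q2):
                ○ open, literals {q1=0, q2=1, q3=1}.
      branch 2.2 (add \lnot q3):
        ○ open, literals {q3=0}.
5 branches closed, 6 open.
Each open branch fixes some atoms; the unmentioned ones are free. Counting distinct full assignments: branch {q3=0, q4=1} (q1, q2) contributes 4 new; branch {q1=0, q2=0, q3=0} (q4) contributes 1 new; branch {q1=1, q2=0, q3=1} (q4) contributes 2 new; branch {q1=0, q2=0, q3=1} (q4) contributes 2 new; branch {q1=0, q2=1, q3=1} (q4) contributes 2 new; branch {q3=0} (q1, q2, q4) contributes 3 new. Total: 14.

14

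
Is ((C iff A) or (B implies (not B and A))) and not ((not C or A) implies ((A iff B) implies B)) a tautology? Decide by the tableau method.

Assume the negation and expand:
Initial set: {not (((C iff A) or (B implies (not B and A))) and not ((not C or A) implies ((A iff B) implies B)))}.
not (((C iff A) or (B implies (not B and A))) and not ((not C or A) implies ((A iff B) implies B))): β-rule — branch into not ((C iff A) or (B implies (not B and A)))  //  not not ((not C or A) implies ((A iff B) implies B)).
  branch 1 (add not ((C iff A) or (B implies (not B and A)))):
    not ((C iff A) or (B implies (not B and A))): α-rule — add not (C iff A), not (B implies (not B and A)).
    not (B implies (not B and A)): α-rule — add B, not (not B and A).
    not (C iff A): β-rule — branch into C, not A  //  not C, A.
      branch 1.1 (add C, not A):
        not (not B and A): β-rule — branch into not not B  //  not A.
          branch 1.1.1 (add not not B):
            ○ open, literals {A=F, B=T, C=T}.
          branch 1.1.2 (add not A):
            ○ open, literals {A=F, B=T, C=T}.
      branch 1.2 (add not C, A):
        not (not B and A): β-rule — branch into not not B  //  not A.
          branch 1.2.1 (add not not B):
            ○ open, literals {A=T, B=T, C=F}.
          branch 1.2.2 (add not A):
            × closes — contains both A and not A.
  branch 2 (add not not ((not C or A) implies ((A iff B) implies B))):
    not not ((not C or A) implies ((A iff B) implies B)): β-rule — branch into not (not C or A)  //  ((A iff B) implies B).
      branch 2.1 (add not (not C or A)):
        not (not C or A): α-rule — add not not C, not A.
        ○ open, literals {A=F, C=T}.
      branch 2.2 (add ((A iff B) implies B)):
        ((A iff B) implies B): β-rule — branch into not (A iff B)  //  B.
          branch 2.2.1 (add not (A iff B)):
            not (A iff B): β-rule — branch into A, not B  //  not A, B.
              branch 2.2.1.1 (add A, not B):
                ○ open, literals {A=T, B=F}.
              branch 2.2.1.2 (add not A, B):
                ○ open, literals {A=F, B=T}.
          branch 2.2.2 (add B):
            ○ open, literals {B=T}.
1 branch closed, 7 open.
An open branch gives a countermodel: A=F, B=T, C=T (unmentioned atoms arbitrary); under it the original formula is false.

Not valid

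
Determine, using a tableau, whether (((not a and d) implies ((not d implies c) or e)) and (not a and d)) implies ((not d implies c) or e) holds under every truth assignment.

Assume the negation and expand:
Initial set: {not ((((not a and d) implies ((not d implies c) or e)) and (not a and d)) implies ((not d implies c) or e))}.
not ((((not a and d) implies ((not d implies c) or e)) and (not a and d)) implies ((not d implies c) or e)): α-rule — add (((not a and d) implies ((not d implies c) or e)) and (not a and d)), not ((not d implies c) or e).
(((not a and d) implies ((not d implies c) or e)) and (not a and d)): α-rule — add ((not a and d) implies ((not d implies c) or e)), (not a and d).
not ((not d implies c) or e): α-rule — add not (not d implies c), not e.
(not a and d): α-rule — add not a, d.
not (not d implies c): α-rule — add not d, not c.
× closes — contains both d and not d.
All 1 branch closes.
Every branch closed, so the negation is unsatisfiable and the formula is valid.

Valid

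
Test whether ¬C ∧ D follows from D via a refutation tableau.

Initial set: {D; ¬(¬C ∧ D)}.
¬(¬C ∧ D): β-rule — branch into ¬¬C  //  ¬D.
  branch 1 (add ¬¬C):
    ○ open, literals {C=T, D=T}.
  branch 2 (add ¬D):
    × closes — contains both D and ¬D.
1 branch closed, 1 open.
An open branch gives a countermodel: C=T, D=T (unmentioned atoms arbitrary); the premises hold there but the conclusion fails.

No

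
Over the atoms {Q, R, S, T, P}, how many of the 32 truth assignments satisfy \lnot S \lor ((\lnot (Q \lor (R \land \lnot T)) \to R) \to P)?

26

Initial set: {(\lnot S \lor ((\lnot (Q \lor (R \land \lnot T)) \to R) \to P))}.
(\lnot S \lor ((\lnot (Q \lor (R \land \lnot T)) \to R) \to P)): β-rule — branch into \lnot S  //  ((\lnot (Q \lor (R \land \lnot T)) \to R) \to P).
  branch 1 (add \lnot S):
    ○ open, literals {S=0}.
  branch 2 (add ((\lnot (Q \lor (R \land \lnot T)) \to R) \to P)):
    ((\lnot (Q \lor (R \land \lnot T)) \to R) \to P): β-rule — branch into \lnot (\lnot (Q \lor (R \land \lnot T)) \to R)  //  P.
      branch 2.1 (add \lnot (\lnot (Q \lor (R \land \lnot T)) \to R)):
        \lnot (\lnot (Q \lor (R \land \lnot T)) \to R): α-rule — add \lnot (Q \lor (R \land \lnot T)), \lnot R.
        \lnot (Q \lor (R \land \lnot T)): α-rule — add \lnot Q, \lnot (R \land \lnot T).
        \lnot (R \land \lnot T): β-rule — branch into \lnot R  //  \lnot \lnot T.
          branch 2.1.1 (add \lnot R):
            ○ open, literals {Q=0, R=0}.
          branch 2.1.2 (add \lnot \lnot T):
            ○ open, literals {Q=0, R=0, T=1}.
      branch 2.2 (add P):
        ○ open, literals {P=1}.
0 branches closed, 4 open.
Each open branch fixes some atoms; the unmentioned ones are free. Counting distinct full assignments: branch {S=0} (Q, R, T, P) contributes 16 new; branch {Q=0, R=0} (S, T, P) contributes 4 new; branch {Q=0, R=0, T=1} (S, P) contributes 0 new; branch {P=1} (Q, R, S, T) contributes 6 new. Total: 26.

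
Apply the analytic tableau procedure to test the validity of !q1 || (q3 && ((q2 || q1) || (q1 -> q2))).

Not valid

Assume the negation and expand:
Initial set: {!(!q1 || (q3 && ((q2 || q1) || (q1 -> q2))))}.
!(!q1 || (q3 && ((q2 || q1) || (q1 -> q2)))): α-rule — add !!q1, !(q3 && ((q2 || q1) || (q1 -> q2))).
!(q3 && ((q2 || q1) || (q1 -> q2))): β-rule — branch into !q3  //  !((q2 || q1) || (q1 -> q2)).
  branch 1 (add !q3):
    ○ open, literals {q1=1, q3=0}.
  branch 2 (add !((q2 || q1) || (q1 -> q2))):
    !((q2 || q1) || (q1 -> q2)): α-rule — add !(q2 || q1), !(q1 -> q2).
    !(q2 || q1): α-rule — add !q2, !q1.
    × closes — contains both q1 and !q1.
1 branch closed, 1 open.
An open branch gives a countermodel: q1=1, q3=0 (unmentioned atoms arbitrary); under it the original formula is false.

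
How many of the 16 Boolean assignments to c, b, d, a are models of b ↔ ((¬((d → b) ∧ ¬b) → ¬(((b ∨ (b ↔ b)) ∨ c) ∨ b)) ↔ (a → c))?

6

Initial set: {(b ↔ ((¬((d → b) ∧ ¬b) → ¬(((b ∨ (b ↔ b)) ∨ c) ∨ b)) ↔ (a → c)))}.
(b ↔ ((¬((d → b) ∧ ¬b) → ¬(((b ∨ (b ↔ b)) ∨ c) ∨ b)) ↔ (a → c))): β-rule — branch into b, ((¬((d → b) ∧ ¬b) → ¬(((b ∨ (b ↔ b)) ∨ c) ∨ b)) ↔ (a → c))  //  ¬b, ¬((¬((d → b) ∧ ¬b) → ¬(((b ∨ (b ↔ b)) ∨ c) ∨ b)) ↔ (a → c)).
  branch 1 (add b, ((¬((d → b) ∧ ¬b) → ¬(((b ∨ (b ↔ b)) ∨ c) ∨ b)) ↔ (a → c))):
    ((¬((d → b) ∧ ¬b) → ¬(((b ∨ (b ↔ b)) ∨ c) ∨ b)) ↔ (a → c)): β-rule — branch into (¬((d → b) ∧ ¬b) → ¬(((b ∨ (b ↔ b)) ∨ c) ∨ b)), (a → c)  //  ¬(¬((d → b) ∧ ¬b) → ¬(((b ∨ (b ↔ b)) ∨ c) ∨ b)), ¬(a → c).
      branch 1.1 (add (¬((d → b) ∧ ¬b) → ¬(((b ∨ (b ↔ b)) ∨ c) ∨ b)), (a → c)):
        (¬((d → b) ∧ ¬b) → ¬(((b ∨ (b ↔ b)) ∨ c) ∨ b)): β-rule — branch into ¬¬((d → b) ∧ ¬b)  //  ¬(((b ∨ (b ↔ b)) ∨ c) ∨ b).
          branch 1.1.1 (add ¬¬((d → b) ∧ ¬b)):
            ¬¬((d → b) ∧ ¬b): α-rule — add (d → b), ¬b.
            × closes — contains both b and ¬b.
          branch 1.1.2 (add ¬(((b ∨ (b ↔ b)) ∨ c) ∨ b)):
            ¬(((b ∨ (b ↔ b)) ∨ c) ∨ b): α-rule — add ¬((b ∨ (b ↔ b)) ∨ c), ¬b.
            × closes — contains both b and ¬b.
      branch 1.2 (add ¬(¬((d → b) ∧ ¬b) → ¬(((b ∨ (b ↔ b)) ∨ c) ∨ b)), ¬(a → c)):
        ¬(¬((d → b) ∧ ¬b) → ¬(((b ∨ (b ↔ b)) ∨ c) ∨ b)): α-rule — add ¬((d → b) ∧ ¬b), ¬¬(((b ∨ (b ↔ b)) ∨ c) ∨ b).
        ¬(a → c): α-rule — add a, ¬c.
        ¬((d → b) ∧ ¬b): β-rule — branch into ¬(d → b)  //  ¬¬b.
          branch 1.2.1 (add ¬(d → b)):
            ¬(d → b): α-rule — add d, ¬b.
            × closes — contains both b and ¬b.
          branch 1.2.2 (add ¬¬b):
            ¬¬(((b ∨ (b ↔ b)) ∨ c) ∨ b): β-rule — branch into ((b ∨ (b ↔ b)) ∨ c)  //  b.
              branch 1.2.2.1 (add ((b ∨ (b ↔ b)) ∨ c)):
                ((b ∨ (b ↔ b)) ∨ c): β-rule — branch into (b ∨ (b ↔ b))  //  c.
                  branch 1.2.2.1.1 (add (b ∨ (b ↔ b))):
                    (b ∨ (b ↔ b)): β-rule — branch into b  //  (b ↔ b).
                      branch 1.2.2.1.1.1 (add b):
                        ○ open, literals {a=true, b=true, c=false}.
                      branch 1.2.2.1.1.2 (add (b ↔ b)):
                        (b ↔ b): β-rule — branch into b, b  //  ¬b, ¬b.
                          branch 1.2.2.1.1.2.1 (add b, b):
                            ○ open, literals {a=true, b=true, c=false}.
                          branch 1.2.2.1.1.2.2 (add ¬b, ¬b):
                            × closes — contains both b and ¬b.
                  branch 1.2.2.1.2 (add c):
                    × closes — contains both c and ¬c.
              branch 1.2.2.2 (add b):
                ○ open, literals {a=true, b=true, c=false}.
  branch 2 (add ¬b, ¬((¬((d → b) ∧ ¬b) → ¬(((b ∨ (b ↔ b)) ∨ c) ∨ b)) ↔ (a → c))):
    ¬((¬((d → b) ∧ ¬b) → ¬(((b ∨ (b ↔ b)) ∨ c) ∨ b)) ↔ (a → c)): β-rule — branch into (¬((d → b) ∧ ¬b) → ¬(((b ∨ (b ↔ b)) ∨ c) ∨ b)), ¬(a → c)  //  ¬(¬((d → b) ∧ ¬b) → ¬(((b ∨ (b ↔ b)) ∨ c) ∨ b)), (a → c).
      branch 2.1 (add (¬((d → b) ∧ ¬b) → ¬(((b ∨ (b ↔ b)) ∨ c) ∨ b)), ¬(a → c)):
        ¬(a → c): α-rule — add a, ¬c.
        (¬((d → b) ∧ ¬b) → ¬(((b ∨ (b ↔ b)) ∨ c) ∨ b)): β-rule — branch into ¬¬((d → b) ∧ ¬b)  //  ¬(((b ∨ (b ↔ b)) ∨ c) ∨ b).
          branch 2.1.1 (add ¬¬((d → b) ∧ ¬b)):
            ¬¬((d → b) ∧ ¬b): α-rule — add (d → b), ¬b.
            (d → b): β-rule — branch into ¬d  //  b.
              branch 2.1.1.1 (add ¬d):
                ○ open, literals {a=true, b=false, c=false, d=false}.
              branch 2.1.1.2 (add b):
                × closes — contains both b and ¬b.
          branch 2.1.2 (add ¬(((b ∨ (b ↔ b)) ∨ c) ∨ b)):
            ¬(((b ∨ (b ↔ b)) ∨ c) ∨ b): α-rule — add ¬((b ∨ (b ↔ b)) ∨ c), ¬b.
            ¬((b ∨ (b ↔ b)) ∨ c): α-rule — add ¬(b ∨ (b ↔ b)), ¬c.
            ¬(b ∨ (b ↔ b)): α-rule — add ¬b, ¬(b ↔ b).
            ¬(b ↔ b): β-rule — branch into b, ¬b  //  ¬b, b.
              branch 2.1.2.1 (add b, ¬b):
                × closes — contains both b and ¬b.
              branch 2.1.2.2 (add ¬b, b):
                × closes — contains both b and ¬b.
      branch 2.2 (add ¬(¬((d → b) ∧ ¬b) → ¬(((b ∨ (b ↔ b)) ∨ c) ∨ b)), (a → c)):
        ¬(¬((d → b) ∧ ¬b) → ¬(((b ∨ (b ↔ b)) ∨ c) ∨ b)): α-rule — add ¬((d → b) ∧ ¬b), ¬¬(((b ∨ (b ↔ b)) ∨ c) ∨ b).
        (a → c): β-rule — branch into ¬a  //  c.
          branch 2.2.1 (add ¬a):
            ¬((d → b) ∧ ¬b): β-rule — branch into ¬(d → b)  //  ¬¬b.
              branch 2.2.1.1 (add ¬(d → b)):
                ¬(d → b): α-rule — add d, ¬b.
                ¬¬(((b ∨ (b ↔ b)) ∨ c) ∨ b): β-rule — branch into ((b ∨ (b ↔ b)) ∨ c)  //  b.
                  branch 2.2.1.1.1 (add ((b ∨ (b ↔ b)) ∨ c)):
                    ((b ∨ (b ↔ b)) ∨ c): β-rule — branch into (b ∨ (b ↔ b))  //  c.
                      branch 2.2.1.1.1.1 (add (b ∨ (b ↔ b))):
                        (b ∨ (b ↔ b)): β-rule — branch into b  //  (b ↔ b).
                          branch 2.2.1.1.1.1.1 (add b):
                            × closes — contains both b and ¬b.
                          branch 2.2.1.1.1.1.2 (add (b ↔ b)):
                            (b ↔ b): β-rule — branch into b, b  //  ¬b, ¬b.
                              branch 2.2.1.1.1.1.2.1 (add b, b):
                                × closes — contains both b and ¬b.
                              branch 2.2.1.1.1.1.2.2 (add ¬b, ¬b):
                                ○ open, literals {a=false, b=false, d=true}.
                      branch 2.2.1.1.1.2 (add c):
                        ○ open, literals {a=false, b=false, c=true, d=true}.
                  branch 2.2.1.1.2 (add b):
                    × closes — contains both b and ¬b.
              branch 2.2.1.2 (add ¬¬b):
                × closes — contains both b and ¬b.
          branch 2.2.2 (add c):
            ¬((d → b) ∧ ¬b): β-rule — branch into ¬(d → b)  //  ¬¬b.
              branch 2.2.2.1 (add ¬(d → b)):
                ¬(d → b): α-rule — add d, ¬b.
                ¬¬(((b ∨ (b ↔ b)) ∨ c) ∨ b): β-rule — branch into ((b ∨ (b ↔ b)) ∨ c)  //  b.
                  branch 2.2.2.1.1 (add ((b ∨ (b ↔ b)) ∨ c)):
                    ((b ∨ (b ↔ b)) ∨ c): β-rule — branch into (b ∨ (b ↔ b))  //  c.
                      branch 2.2.2.1.1.1 (add (b ∨ (b ↔ b))):
                        (b ∨ (b ↔ b)): β-rule — branch into b  //  (b ↔ b).
                          branch 2.2.2.1.1.1.1 (add b):
                            × closes — contains both b and ¬b.
                          branch 2.2.2.1.1.1.2 (add (b ↔ b)):
                            (b ↔ b): β-rule — branch into b, b  //  ¬b, ¬b.
                              branch 2.2.2.1.1.1.2.1 (add b, b):
                                × closes — contains both b and ¬b.
                              branch 2.2.2.1.1.1.2.2 (add ¬b, ¬b):
                                ○ open, literals {b=false, c=true, d=true}.
                      branch 2.2.2.1.1.2 (add c):
                        ○ open, literals {b=false, c=true, d=true}.
                  branch 2.2.2.1.2 (add b):
                    × closes — contains both b and ¬b.
              branch 2.2.2.2 (add ¬¬b):
                × closes — contains both b and ¬b.
16 branches closed, 8 open.
Each open branch fixes some atoms; the unmentioned ones are free. Counting distinct full assignments: branch {a=true, b=true, c=false} (d) contributes 2 new; branch {a=true, b=true, c=false} (d) contributes 0 new; branch {a=true, b=true, c=false} (d) contributes 0 new; branch {a=true, b=false, c=false, d=false} (none free) contributes 1 new; branch {a=false, b=false, d=true} (c) contributes 2 new; branch {a=false, b=false, c=true, d=true} (none free) contributes 0 new; branch {b=false, c=true, d=true} (a) contributes 1 new; branch {b=false, c=true, d=true} (a) contributes 0 new. Total: 6.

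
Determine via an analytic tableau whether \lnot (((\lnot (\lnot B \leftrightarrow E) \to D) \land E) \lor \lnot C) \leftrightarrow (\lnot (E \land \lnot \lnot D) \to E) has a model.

Satisfiable

Initial set: {(\lnot (((\lnot (\lnot B \leftrightarrow E) \to D) \land E) \lor \lnot C) \leftrightarrow (\lnot (E \land \lnot \lnot D) \to E))}.
(\lnot (((\lnot (\lnot B \leftrightarrow E) \to D) \land E) \lor \lnot C) \leftrightarrow (\lnot (E \land \lnot \lnot D) \to E)): β-rule — branch into \lnot (((\lnot (\lnot B \leftrightarrow E) \to D) \land E) \lor \lnot C), (\lnot (E \land \lnot \lnot D) \to E)  //  \lnot \lnot (((\lnot (\lnot B \leftrightarrow E) \to D) \land E) \lor \lnot C), \lnot (\lnot (E \land \lnot \lnot D) \to E).
  branch 1 (add \lnot (((\lnot (\lnot B \leftrightarrow E) \to D) \land E) \lor \lnot C), (\lnot (E \land \lnot \lnot D) \to E)):
    \lnot (((\lnot (\lnot B \leftrightarrow E) \to D) \land E) \lor \lnot C): α-rule — add \lnot ((\lnot (\lnot B \leftrightarrow E) \to D) \land E), \lnot \lnot C.
    (\lnot (E \land \lnot \lnot D) \to E): β-rule — branch into \lnot \lnot (E \land \lnot \lnot D)  //  E.
      branch 1.1 (add \lnot \lnot (E \land \lnot \lnot D)):
        \lnot \lnot (E \land \lnot \lnot D): α-rule — add E, \lnot \lnot D.
        \lnot \lnot D: drop double negation, giving D.
        \lnot ((\lnot (\lnot B \leftrightarrow E) \to D) \land E): β-rule — branch into \lnot (\lnot (\lnot B \leftrightarrow E) \to D)  //  \lnot E.
          branch 1.1.1 (add \lnot (\lnot (\lnot B \leftrightarrow E) \to D)):
            \lnot (\lnot (\lnot B \leftrightarrow E) \to D): α-rule — add \lnot (\lnot B \leftrightarrow E), \lnot D.
            × closes — contains both D and \lnot D.
          branch 1.1.2 (add \lnot E):
            × closes — contains both E and \lnot E.
      branch 1.2 (add E):
        \lnot ((\lnot (\lnot B \leftrightarrow E) \to D) \land E): β-rule — branch into \lnot (\lnot (\lnot B \leftrightarrow E) \to D)  //  \lnot E.
          branch 1.2.1 (add \lnot (\lnot (\lnot B \leftrightarrow E) \to D)):
            \lnot (\lnot (\lnot B \leftrightarrow E) \to D): α-rule — add \lnot (\lnot B \leftrightarrow E), \lnot D.
            \lnot (\lnot B \leftrightarrow E): β-rule — branch into \lnot B, \lnot E  //  \lnot \lnot B, E.
              branch 1.2.1.1 (add \lnot B, \lnot E):
                × closes — contains both E and \lnot E.
              branch 1.2.1.2 (add \lnot \lnot B, E):
                ○ open, literals {B=1, C=1, D=0, E=1}.
          branch 1.2.2 (add \lnot E):
            × closes — contains both E and \lnot E.
  branch 2 (add \lnot \lnot (((\lnot (\lnot B \leftrightarrow E) \to D) \land E) \lor \lnot C), \lnot (\lnot (E \land \lnot \lnot D) \to E)):
    \lnot (\lnot (E \land \lnot \lnot D) \to E): α-rule — add \lnot (E \land \lnot \lnot D), \lnot E.
    \lnot \lnot (((\lnot (\lnot B \leftrightarrow E) \to D) \land E) \lor \lnot C): β-rule — branch into ((\lnot (\lnot B \leftrightarrow E) \to D) \land E)  //  \lnot C.
      branch 2.1 (add ((\lnot (\lnot B \leftrightarrow E) \to D) \land E)):
        ((\lnot (\lnot B \leftrightarrow E) \to D) \land E): α-rule — add (\lnot (\lnot B \leftrightarrow E) \to D), E.
        × closes — contains both E and \lnot E.
      branch 2.2 (add \lnot C):
        \lnot (E \land \lnot \lnot D): β-rule — branch into \lnot E  //  \lnot \lnot \lnot D.
          branch 2.2.1 (add \lnot E):
            ○ open, literals {C=0, E=0}.
          branch 2.2.2 (add \lnot \lnot \lnot D):
            \lnot \lnot \lnot D: drop double negation, giving \lnot D.
            ○ open, literals {C=0, D=0, E=0}.
5 branches closed, 3 open.
An open branch gives a satisfying assignment: B=1, C=1, D=0, E=1.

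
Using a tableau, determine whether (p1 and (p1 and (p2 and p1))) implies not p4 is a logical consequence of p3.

No

Initial set: {T p3; F ((p1 and (p1 and (p2 and p1))) implies not p4)}.
F ((p1 and (p1 and (p2 and p1))) implies not p4): α-rule — add T (p1 and (p1 and (p2 and p1))), F not p4.
T (p1 and (p1 and (p2 and p1))): α-rule — add T p1, T (p1 and (p2 and p1)).
T (p1 and (p2 and p1)): α-rule — add T p1, T (p2 and p1).
T (p2 and p1): α-rule — add T p2, T p1.
○ open, literals {p1=T, p2=T, p3=T, p4=T}.
0 branches closed, 1 open.
An open branch gives a countermodel: p1=T, p2=T, p3=T, p4=T (unmentioned atoms arbitrary); the premises hold there but the conclusion fails.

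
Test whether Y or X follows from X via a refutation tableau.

Yes

Initial set: {T X; F (Y or X)}.
F (Y or X): α-rule — add F Y, F X.
× closes — contains both X and not X.
All 1 branch closes.
Every branch closed, so the premises entail the conclusion.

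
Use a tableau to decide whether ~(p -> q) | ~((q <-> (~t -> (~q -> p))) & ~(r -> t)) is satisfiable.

Initial set: {T (~(p -> q) | ~((q <-> (~t -> (~q -> p))) & ~(r -> t)))}.
T (~(p -> q) | ~((q <-> (~t -> (~q -> p))) & ~(r -> t))): β-rule — branch into T ~(p -> q)  //  T ~((q <-> (~t -> (~q -> p))) & ~(r -> t)).
  branch 1 (add T ~(p -> q)):
    T ~(p -> q): α-rule — add T p, F q.
    ○ open, literals {p=1, q=0}.
  branch 2 (add T ~((q <-> (~t -> (~q -> p))) & ~(r -> t))):
    T ~((q <-> (~t -> (~q -> p))) & ~(r -> t)): β-rule — branch into F (q <-> (~t -> (~q -> p)))  //  F ~(r -> t).
      branch 2.1 (add F (q <-> (~t -> (~q -> p)))):
        F (q <-> (~t -> (~q -> p))): β-rule — branch into T q, F (~t -> (~q -> p))  //  F q, T (~t -> (~q -> p)).
          branch 2.1.1 (add T q, F (~t -> (~q -> p))):
            F (~t -> (~q -> p)): α-rule — add T ~t, F (~q -> p).
            F (~q -> p): α-rule — add T ~q, F p.
            × closes — contains both q and ~q.
          branch 2.1.2 (add F q, T (~t -> (~q -> p))):
            T (~t -> (~q -> p)): β-rule — branch into F ~t  //  T (~q -> p).
              branch 2.1.2.1 (add F ~t):
                ○ open, literals {q=0, t=1}.
              branch 2.1.2.2 (add T (~q -> p)):
                T (~q -> p): β-rule — branch into F ~q  //  T p.
                  branch 2.1.2.2.1 (add F ~q):
                    × closes — contains both q and ~q.
                  branch 2.1.2.2.2 (add T p):
                    ○ open, literals {p=1, q=0}.
      branch 2.2 (add F ~(r -> t)):
        F ~(r -> t): β-rule — branch into F r  //  T t.
          branch 2.2.1 (add F r):
            ○ open, literals {r=0}.
          branch 2.2.2 (add T t):
            ○ open, literals {t=1}.
2 branches closed, 5 open.
An open branch gives a satisfying assignment: p=1, q=0.

Satisfiable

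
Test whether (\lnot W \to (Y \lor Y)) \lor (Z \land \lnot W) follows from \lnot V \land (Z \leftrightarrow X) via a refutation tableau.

No

Initial set: {(\lnot V \land (Z \leftrightarrow X)); \lnot ((\lnot W \to (Y \lor Y)) \lor (Z \land \lnot W))}.
(\lnot V \land (Z \leftrightarrow X)): α-rule — add \lnot V, (Z \leftrightarrow X).
\lnot ((\lnot W \to (Y \lor Y)) \lor (Z \land \lnot W)): α-rule — add \lnot (\lnot W \to (Y \lor Y)), \lnot (Z \land \lnot W).
\lnot (\lnot W \to (Y \lor Y)): α-rule — add \lnot W, \lnot (Y \lor Y).
\lnot (Y \lor Y): α-rule — add \lnot Y, \lnot Y.
(Z \leftrightarrow X): β-rule — branch into Z, X  //  \lnot Z, \lnot X.
  branch 1 (add Z, X):
    \lnot (Z \land \lnot W): β-rule — branch into \lnot Z  //  \lnot \lnot W.
      branch 1.1 (add \lnot Z):
        × closes — contains both Z and \lnot Z.
      branch 1.2 (add \lnot \lnot W):
        × closes — contains both W and \lnot W.
  branch 2 (add \lnot Z, \lnot X):
    \lnot (Z \land \lnot W): β-rule — branch into \lnot Z  //  \lnot \lnot W.
      branch 2.1 (add \lnot Z):
        ○ open, literals {V=false, W=false, X=false, Y=false, Z=false}.
      branch 2.2 (add \lnot \lnot W):
        × closes — contains both W and \lnot W.
3 branches closed, 1 open.
An open branch gives a countermodel: V=false, W=false, X=false, Y=false, Z=false (unmentioned atoms arbitrary); the premises hold there but the conclusion fails.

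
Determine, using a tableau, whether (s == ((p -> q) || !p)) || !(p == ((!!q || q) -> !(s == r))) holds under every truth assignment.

Assume the negation and expand:
Initial set: {!((s == ((p -> q) || !p)) || !(p == ((!!q || q) -> !(s == r))))}.
!((s == ((p -> q) || !p)) || !(p == ((!!q || q) -> !(s == r)))): α-rule — add !(s == ((p -> q) || !p)), !!(p == ((!!q || q) -> !(s == r))).
!(s == ((p -> q) || !p)): β-rule — branch into s, !((p -> q) || !p)  //  !s, ((p -> q) || !p).
  branch 1 (add s, !((p -> q) || !p)):
    !((p -> q) || !p): α-rule — add !(p -> q), !!p.
    !(p -> q): α-rule — add p, !q.
    !!(p == ((!!q || q) -> !(s == r))): β-rule — branch into p, ((!!q || q) -> !(s == r))  //  !p, !((!!q || q) -> !(s == r)).
      branch 1.1 (add p, ((!!q || q) -> !(s == r))):
        ((!!q || q) -> !(s == r)): β-rule — branch into !(!!q || q)  //  !(s == r).
          branch 1.1.1 (add !(!!q || q)):
            !(!!q || q): α-rule — add !!!q, !q.
            !!!q: drop double negation, giving !q.
            ○ open, literals {p=true, q=false, s=true}.
          branch 1.1.2 (add !(s == r)):
            !(s == r): β-rule — branch into s, !r  //  !s, r.
              branch 1.1.2.1 (add s, !r):
                ○ open, literals {p=true, q=false, r=false, s=true}.
              branch 1.1.2.2 (add !s, r):
                × closes — contains both s and !s.
      branch 1.2 (add !p, !((!!q || q) -> !(s == r))):
        × closes — contains both p and !p.
  branch 2 (add !s, ((p -> q) || !p)):
    !!(p == ((!!q || q) -> !(s == r))): β-rule — branch into p, ((!!q || q) -> !(s == r))  //  !p, !((!!q || q) -> !(s == r)).
      branch 2.1 (add p, ((!!q || q) -> !(s == r))):
        ((p -> q) || !p): β-rule — branch into (p -> q)  //  !p.
          branch 2.1.1 (add (p -> q)):
            ((!!q || q) -> !(s == r)): β-rule — branch into !(!!q || q)  //  !(s == r).
              branch 2.1.1.1 (add !(!!q || q)):
                !(!!q || q): α-rule — add !!!q, !q.
                !!!q: drop double negation, giving !q.
                (p -> q): β-rule — branch into !p  //  q.
                  branch 2.1.1.1.1 (add !p):
                    × closes — contains both p and !p.
                  branch 2.1.1.1.2 (add q):
                    × closes — contains both q and !q.
              branch 2.1.1.2 (add !(s == r)):
                (p -> q): β-rule — branch into !p  //  q.
                  branch 2.1.1.2.1 (add !p):
                    × closes — contains both p and !p.
                  branch 2.1.1.2.2 (add q):
                    !(s == r): β-rule — branch into s, !r  //  !s, r.
                      branch 2.1.1.2.2.1 (add s, !r):
                        × closes — contains both s and !s.
                      branch 2.1.1.2.2.2 (add !s, r):
                        ○ open, literals {p=true, q=true, r=true, s=false}.
          branch 2.1.2 (add !p):
            × closes — contains both p and !p.
      branch 2.2 (add !p, !((!!q || q) -> !(s == r))):
        !((!!q || q) -> !(s == r)): α-rule — add (!!q || q), !!(s == r).
        ((p -> q) || !p): β-rule — branch into (p -> q)  //  !p.
          branch 2.2.1 (add (p -> q)):
            (!!q || q): β-rule — branch into !!q  //  q.
              branch 2.2.1.1 (add !!q):
                !!q: drop double negation, giving q.
                !!(s == r): β-rule — branch into s, r  //  !s, !r.
                  branch 2.2.1.1.1 (add s, r):
                    × closes — contains both s and !s.
                  branch 2.2.1.1.2 (add !s, !r):
                    (p -> q): β-rule — branch into !p  //  q.
                      branch 2.2.1.1.2.1 (add !p):
                        ○ open, literals {p=false, q=true, r=false, s=false}.
                      branch 2.2.1.1.2.2 (add q):
                        ○ open, literals {p=false, q=true, r=false, s=false}.
              branch 2.2.1.2 (add q):
                !!(s == r): β-rule — branch into s, r  //  !s, !r.
                  branch 2.2.1.2.1 (add s, r):
                    × closes — contains both s and !s.
                  branch 2.2.1.2.2 (add !s, !r):
                    (p -> q): β-rule — branch into !p  //  q.
                      branch 2.2.1.2.2.1 (add !p):
                        ○ open, literals {p=false, q=true, r=false, s=false}.
                      branch 2.2.1.2.2.2 (add q):
                        ○ open, literals {p=false, q=true, r=false, s=false}.
          branch 2.2.2 (add !p):
            (!!q || q): β-rule — branch into !!q  //  q.
              branch 2.2.2.1 (add !!q):
                !!q: drop double negation, giving q.
                !!(s == r): β-rule — branch into s, r  //  !s, !r.
                  branch 2.2.2.1.1 (add s, r):
                    × closes — contains both s and !s.
                  branch 2.2.2.1.2 (add !s, !r):
                    ○ open, literals {p=false, q=true, r=false, s=false}.
              branch 2.2.2.2 (add q):
                !!(s == r): β-rule — branch into s, r  //  !s, !r.
                  branch 2.2.2.2.1 (add s, r):
                    × closes — contains both s and !s.
                  branch 2.2.2.2.2 (add !s, !r):
                    ○ open, literals {p=false, q=true, r=false, s=false}.
11 branches closed, 9 open.
An open branch gives a countermodel: p=true, q=false, s=true (unmentioned atoms arbitrary); under it the original formula is false.

Not valid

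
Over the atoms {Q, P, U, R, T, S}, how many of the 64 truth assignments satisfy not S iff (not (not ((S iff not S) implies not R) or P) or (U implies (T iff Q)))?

Initial set: {T (not S iff (not (not ((S iff not S) implies not R) or P) or (U implies (T iff Q))))}.
T (not S iff (not (not ((S iff not S) implies not R) or P) or (U implies (T iff Q)))): β-rule — branch into T not S, T (not (not ((S iff not S) implies not R) or P) or (U implies (T iff Q)))  //  F not S, F (not (not ((S iff not S) implies not R) or P) or (U implies (T iff Q))).
  branch 1 (add T not S, T (not (not ((S iff not S) implies not R) or P) or (U implies (T iff Q)))):
    T (not (not ((S iff not S) implies not R) or P) or (U implies (T iff Q))): β-rule — branch into T not (not ((S iff not S) implies not R) or P)  //  T (U implies (T iff Q)).
      branch 1.1 (add T not (not ((S iff not S) implies not R) or P)):
        T not (not ((S iff not S) implies not R) or P): α-rule — add F not ((S iff not S) implies not R), F P.
        F not ((S iff not S) implies not R): β-rule — branch into F (S iff not S)  //  T not R.
          branch 1.1.1 (add F (S iff not S)):
            F (S iff not S): β-rule — branch into T S, F not S  //  F S, T not S.
              branch 1.1.1.1 (add T S, F not S):
                × closes — contains both S and not S.
              branch 1.1.1.2 (add F S, T not S):
                ○ open, literals {P=F, S=F}.
          branch 1.1.2 (add T not R):
            ○ open, literals {P=F, R=F, S=F}.
      branch 1.2 (add T (U implies (T iff Q))):
        T (U implies (T iff Q)): β-rule — branch into F U  //  T (T iff Q).
          branch 1.2.1 (add F U):
            ○ open, literals {S=F, U=F}.
          branch 1.2.2 (add T (T iff Q)):
            T (T iff Q): β-rule — branch into T T, T Q  //  F T, F Q.
              branch 1.2.2.1 (add T T, T Q):
                ○ open, literals {Q=T, S=F, T=T}.
              branch 1.2.2.2 (add F T, F Q):
                ○ open, literals {Q=F, S=F, T=F}.
  branch 2 (add F not S, F (not (not ((S iff not S) implies not R) or P) or (U implies (T iff Q)))):
    F (not (not ((S iff not S) implies not R) or P) or (U implies (T iff Q))): α-rule — add F not (not ((S iff not S) implies not R) or P), F (U implies (T iff Q)).
    F (U implies (T iff Q)): α-rule — add T U, F (T iff Q).
    F not (not ((S iff not S) implies not R) or P): β-rule — branch into T not ((S iff not S) implies not R)  //  T P.
      branch 2.1 (add T not ((S iff not S) implies not R)):
        T not ((S iff not S) implies not R): α-rule — add T (S iff not S), F not R.
        F (T iff Q): β-rule — branch into T T, F Q  //  F T, T Q.
          branch 2.1.1 (add T T, F Q):
            T (S iff not S): β-rule — branch into T S, T not S  //  F S, F not S.
              branch 2.1.1.1 (add T S, T not S):
                × closes — contains both S and not S.
              branch 2.1.1.2 (add F S, F not S):
                × closes — contains both S and not S.
          branch 2.1.2 (add F T, T Q):
            T (S iff not S): β-rule — branch into T S, T not S  //  F S, F not S.
              branch 2.1.2.1 (add T S, T not S):
                × closes — contains both S and not S.
              branch 2.1.2.2 (add F S, F not S):
                × closes — contains both S and not S.
      branch 2.2 (add T P):
        F (T iff Q): β-rule — branch into T T, F Q  //  F T, T Q.
          branch 2.2.1 (add T T, F Q):
            ○ open, literals {P=T, Q=F, S=T, T=T, U=T}.
          branch 2.2.2 (add F T, T Q):
            ○ open, literals {P=T, Q=T, S=T, T=F, U=T}.
5 branches closed, 7 open.
Each open branch fixes some atoms; the unmentioned ones are free. Counting distinct full assignments: branch {P=F, S=F} (Q, U, R, T) contributes 16 new; branch {P=F, R=F, S=F} (Q, U, T) contributes 0 new; branch {S=F, U=F} (Q, P, R, T) contributes 8 new; branch {Q=T, S=F, T=T} (P, U, R) contributes 2 new; branch {Q=F, S=F, T=F} (P, U, R) contributes 2 new; branch {P=T, Q=F, S=T, T=T, U=T} (R) contributes 2 new; branch {P=T, Q=T, S=T, T=F, U=T} (R) contributes 2 new. Total: 32.

32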